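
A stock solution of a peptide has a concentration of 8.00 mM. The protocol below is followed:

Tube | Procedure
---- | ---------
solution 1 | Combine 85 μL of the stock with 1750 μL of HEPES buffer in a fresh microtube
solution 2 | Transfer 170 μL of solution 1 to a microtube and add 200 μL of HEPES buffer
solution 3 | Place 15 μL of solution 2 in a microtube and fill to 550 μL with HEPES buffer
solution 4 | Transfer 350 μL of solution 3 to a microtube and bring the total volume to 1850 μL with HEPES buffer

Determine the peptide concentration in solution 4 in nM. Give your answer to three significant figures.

879 nM

Step 1: 85 μL + 1750 μL = 1835 μL total → factor 1835/85 = 21.588
Step 2: 170 μL + 200 μL = 370 μL total → factor 370/170 = 2.1765
Step 3: 15 μL brought to 550 μL → factor 550/15 = 36.667
Step 4: 350 μL brought to 1850 μL → factor 1850/350 = 5.2857
Overall dilution factor = 21.588 × 2.1765 × 36.667 × 5.2857 = 9106.4
Final = 8.00 mM / 9106.4 = 0.0008785 mM = 879 nM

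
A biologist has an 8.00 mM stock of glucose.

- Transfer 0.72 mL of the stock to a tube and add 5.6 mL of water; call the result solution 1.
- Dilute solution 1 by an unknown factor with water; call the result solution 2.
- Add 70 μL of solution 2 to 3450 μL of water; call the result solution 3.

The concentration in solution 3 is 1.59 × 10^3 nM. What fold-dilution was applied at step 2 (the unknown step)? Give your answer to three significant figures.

Step 1: 0.72 mL + 5.6 mL = 6.32 mL total → factor 6.32/0.72 = 8.7778
Step 2: unknown factor x
Step 3: 70 μL + 3450 μL = 3520 μL total → factor 3520/70 = 50.286
Product of known-step factors = 441.4
Overall factor = 8.00 mM / (1.59 × 10^3 nM) = 5031.4
x = 5031.4 / 441.4 = 11.4

11.4-fold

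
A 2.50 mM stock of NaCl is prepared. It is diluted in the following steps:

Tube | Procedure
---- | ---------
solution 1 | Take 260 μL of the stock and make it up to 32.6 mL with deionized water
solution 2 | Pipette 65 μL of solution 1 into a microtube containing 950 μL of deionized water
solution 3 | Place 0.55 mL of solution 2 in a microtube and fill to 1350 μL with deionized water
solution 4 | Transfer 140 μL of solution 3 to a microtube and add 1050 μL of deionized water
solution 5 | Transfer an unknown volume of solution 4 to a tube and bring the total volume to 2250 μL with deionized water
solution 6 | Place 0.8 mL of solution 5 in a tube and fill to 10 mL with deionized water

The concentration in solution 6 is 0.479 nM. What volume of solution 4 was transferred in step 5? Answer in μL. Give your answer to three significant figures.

Step 1: 260 μL brought to 32.6 mL → factor 32600/260 = 125.38
Step 2: 65 μL + 950 μL = 1015 μL total → factor 1015/65 = 15.615
Step 3: 0.55 mL brought to 1350 μL → factor 1.35/0.55 = 2.4545
Step 4: 140 μL + 1050 μL = 1190 μL total → factor 1190/140 = 8.5
Step 5: v brought to 2250 μL → factor = 2250 μL/v
Step 6: 0.8 mL brought to 10 mL → factor 10/0.8 = 12.5
Product of known-step factors = 5.1062 × 10^5
Overall factor = 2.50 mM / (0.479 nM) = 5.2192 × 10^6
Step-5 factor = 5.2192 × 10^6 / 5.1062 × 10^5 = 10.221
v = 2250 μL / 10.221 = 220 μL

220 μL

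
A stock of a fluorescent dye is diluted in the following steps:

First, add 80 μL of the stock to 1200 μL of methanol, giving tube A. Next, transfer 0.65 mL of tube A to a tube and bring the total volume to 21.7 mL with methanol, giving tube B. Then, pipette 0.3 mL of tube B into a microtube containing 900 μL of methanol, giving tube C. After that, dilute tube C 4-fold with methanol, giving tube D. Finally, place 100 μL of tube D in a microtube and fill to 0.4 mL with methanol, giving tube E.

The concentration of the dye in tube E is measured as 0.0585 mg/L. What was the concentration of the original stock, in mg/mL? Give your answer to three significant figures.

2.00 mg/mL

Step 1: 80 μL + 1200 μL = 1280 μL total → factor 1280/80 = 16
Step 2: 0.65 mL brought to 21.7 mL → factor 21.7/0.65 = 33.385
Step 3: 0.3 mL + 900 μL = 1.2 mL total → factor 1.2/0.3 = 4
Step 4: 4-fold → factor 4
Step 5: 100 μL brought to 0.4 mL → factor 400/100 = 4
Overall dilution factor = 16 × 33.385 × 4 × 4 × 4 = 34186
Stock = 0.0585 mg/L × 34186 = 2000 mg/L = 2.00 mg/mL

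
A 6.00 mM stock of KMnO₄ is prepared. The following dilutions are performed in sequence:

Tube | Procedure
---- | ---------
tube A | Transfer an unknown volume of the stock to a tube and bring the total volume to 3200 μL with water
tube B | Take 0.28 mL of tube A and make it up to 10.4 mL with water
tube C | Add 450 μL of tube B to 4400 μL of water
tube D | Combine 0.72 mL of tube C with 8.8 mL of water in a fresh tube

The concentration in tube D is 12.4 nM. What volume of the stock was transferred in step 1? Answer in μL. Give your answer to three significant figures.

35.0 μL

Step 1: v brought to 3200 μL → factor = 3200 μL/v
Step 2: 0.28 mL brought to 10.4 mL → factor 10.4/0.28 = 37.143
Step 3: 450 μL + 4400 μL = 4850 μL total → factor 4850/450 = 10.778
Step 4: 0.72 mL + 8.8 mL = 9.52 mL total → factor 9.52/0.72 = 13.222
Product of known-step factors = 5293.1
Overall factor = 6.00 mM / (12.4 nM) = 4.8387 × 10^5
Step-1 factor = 4.8387 × 10^5 / 5293.1 = 91.416
v = 3200 μL / 91.416 = 35.0 μL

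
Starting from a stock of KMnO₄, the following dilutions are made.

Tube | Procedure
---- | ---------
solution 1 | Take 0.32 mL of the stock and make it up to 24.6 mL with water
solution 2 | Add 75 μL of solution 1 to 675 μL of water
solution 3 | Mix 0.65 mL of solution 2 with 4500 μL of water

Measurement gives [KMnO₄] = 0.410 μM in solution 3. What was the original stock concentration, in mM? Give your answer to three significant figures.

Step 1: 0.32 mL brought to 24.6 mL → factor 24.6/0.32 = 76.875
Step 2: 75 μL + 675 μL = 750 μL total → factor 750/75 = 10
Step 3: 0.65 mL + 4500 μL = 5.15 mL total → factor 5.15/0.65 = 7.9231
Overall dilution factor = 76.875 × 10 × 7.9231 = 6090.9
Stock = 0.410 μM × 6090.9 = 2497 μM = 2.50 mM

2.50 mM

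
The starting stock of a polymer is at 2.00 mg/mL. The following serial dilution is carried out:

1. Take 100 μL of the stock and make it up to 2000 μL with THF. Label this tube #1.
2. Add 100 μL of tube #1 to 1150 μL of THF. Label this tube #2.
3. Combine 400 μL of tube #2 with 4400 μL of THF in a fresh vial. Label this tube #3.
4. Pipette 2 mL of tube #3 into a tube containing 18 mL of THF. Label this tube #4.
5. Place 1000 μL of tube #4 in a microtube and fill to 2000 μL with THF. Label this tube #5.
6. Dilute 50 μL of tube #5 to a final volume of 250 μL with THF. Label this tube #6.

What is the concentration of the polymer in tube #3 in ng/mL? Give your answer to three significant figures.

Step 1: 100 μL brought to 2000 μL → factor 2000/100 = 20
Step 2: 100 μL + 1150 μL = 1250 μL total → factor 1250/100 = 12.5
Step 3: 400 μL + 4400 μL = 4800 μL total → factor 4800/400 = 12
Dilution factor through tube #3 = 20 × 12.5 × 12 = 3000
[tube #3] = 2.00 mg/mL / 3000 = 0.0006667 mg/mL = 667 ng/mL

667 ng/mL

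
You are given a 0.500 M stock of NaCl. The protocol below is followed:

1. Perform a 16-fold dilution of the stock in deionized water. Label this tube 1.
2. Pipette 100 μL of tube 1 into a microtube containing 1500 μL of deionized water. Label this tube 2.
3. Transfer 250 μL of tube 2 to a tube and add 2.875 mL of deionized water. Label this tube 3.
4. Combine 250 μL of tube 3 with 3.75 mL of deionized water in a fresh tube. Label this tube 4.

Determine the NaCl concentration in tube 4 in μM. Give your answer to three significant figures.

9.77 μM

Step 1: 16-fold → factor 16
Step 2: 100 μL + 1500 μL = 1600 μL total → factor 1600/100 = 16
Step 3: 250 μL + 2.875 mL = 3125 μL total → factor 3125/250 = 12.5
Step 4: 250 μL + 3.75 mL = 4000 μL total → factor 4000/250 = 16
Overall dilution factor = 16 × 16 × 12.5 × 16 = 51200
Final = 0.500 M / 51200 = 9.766 × 10^-6 M = 9.77 μM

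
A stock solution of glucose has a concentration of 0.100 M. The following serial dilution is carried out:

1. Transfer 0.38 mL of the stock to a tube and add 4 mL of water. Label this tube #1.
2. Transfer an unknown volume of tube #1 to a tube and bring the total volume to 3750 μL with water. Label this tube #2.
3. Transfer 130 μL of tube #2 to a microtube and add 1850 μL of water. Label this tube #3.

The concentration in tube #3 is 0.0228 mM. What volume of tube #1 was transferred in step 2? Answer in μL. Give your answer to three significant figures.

Step 1: 0.38 mL + 4 mL = 4.38 mL total → factor 4.38/0.38 = 11.526
Step 2: v brought to 3750 μL → factor = 3750 μL/v
Step 3: 130 μL + 1850 μL = 1980 μL total → factor 1980/130 = 15.231
Product of known-step factors = 175.55
Overall factor = 0.100 M / (0.0228 mM) = 4386
Step-2 factor = 4386 / 175.55 = 24.983
v = 3750 μL / 24.983 = 150 μL

150 μL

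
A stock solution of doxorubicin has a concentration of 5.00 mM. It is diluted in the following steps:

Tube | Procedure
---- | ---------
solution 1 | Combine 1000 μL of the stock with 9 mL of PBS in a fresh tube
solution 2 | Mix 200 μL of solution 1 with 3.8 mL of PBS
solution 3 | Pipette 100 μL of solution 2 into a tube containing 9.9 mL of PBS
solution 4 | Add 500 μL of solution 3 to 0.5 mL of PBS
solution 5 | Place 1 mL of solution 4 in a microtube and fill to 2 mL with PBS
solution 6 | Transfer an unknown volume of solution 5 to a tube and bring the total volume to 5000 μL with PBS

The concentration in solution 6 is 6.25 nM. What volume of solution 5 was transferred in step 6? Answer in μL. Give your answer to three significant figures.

500 μL

Step 1: 1000 μL + 9 mL = 10000 μL total → factor 10000/1000 = 10
Step 2: 200 μL + 3.8 mL = 4000 μL total → factor 4000/200 = 20
Step 3: 100 μL + 9.9 mL = 10000 μL total → factor 10000/100 = 100
Step 4: 500 μL + 0.5 mL = 1000 μL total → factor 1000/500 = 2
Step 5: 1 mL brought to 2 mL → factor 2/1 = 2
Step 6: v brought to 5000 μL → factor = 5000 μL/v
Product of known-step factors = 80000
Overall factor = 5.00 mM / (6.25 nM) = 8 × 10^5
Step-6 factor = 8 × 10^5 / 80000 = 10
v = 5000 μL / 10 = 500 μL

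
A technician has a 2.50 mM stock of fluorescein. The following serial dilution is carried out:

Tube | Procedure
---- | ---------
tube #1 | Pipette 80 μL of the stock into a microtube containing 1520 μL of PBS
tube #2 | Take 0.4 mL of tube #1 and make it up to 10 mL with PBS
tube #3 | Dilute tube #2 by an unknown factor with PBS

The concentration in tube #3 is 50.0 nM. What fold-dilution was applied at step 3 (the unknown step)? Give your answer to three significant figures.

100-fold

Step 1: 80 μL + 1520 μL = 1600 μL total → factor 1600/80 = 20
Step 2: 0.4 mL brought to 10 mL → factor 10/0.4 = 25
Step 3: unknown factor x
Product of known-step factors = 500
Overall factor = 2.50 mM / (50.0 nM) = 50000
x = 50000 / 500 = 100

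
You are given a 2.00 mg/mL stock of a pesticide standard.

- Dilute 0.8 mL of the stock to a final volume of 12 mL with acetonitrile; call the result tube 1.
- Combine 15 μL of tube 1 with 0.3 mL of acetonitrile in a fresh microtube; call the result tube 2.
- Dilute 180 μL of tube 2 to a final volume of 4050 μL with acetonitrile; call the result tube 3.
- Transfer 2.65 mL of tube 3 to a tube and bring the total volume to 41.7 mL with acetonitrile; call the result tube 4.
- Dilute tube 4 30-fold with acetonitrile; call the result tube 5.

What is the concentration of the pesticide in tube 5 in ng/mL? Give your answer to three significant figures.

Step 1: 0.8 mL brought to 12 mL → factor 12/0.8 = 15
Step 2: 15 μL + 0.3 mL = 315 μL total → factor 315/15 = 21
Step 3: 180 μL brought to 4050 μL → factor 4050/180 = 22.5
Step 4: 2.65 mL brought to 41.7 mL → factor 41.7/2.65 = 15.736
Step 5: 30-fold → factor 30
Overall dilution factor = 15 × 21 × 22.5 × 15.736 × 30 = 3.3458 × 10^6
Final = 2.00 mg/mL / 3.3458 × 10^6 = 5.978 × 10^-7 mg/mL = 0.598 ng/mL

0.598 ng/mL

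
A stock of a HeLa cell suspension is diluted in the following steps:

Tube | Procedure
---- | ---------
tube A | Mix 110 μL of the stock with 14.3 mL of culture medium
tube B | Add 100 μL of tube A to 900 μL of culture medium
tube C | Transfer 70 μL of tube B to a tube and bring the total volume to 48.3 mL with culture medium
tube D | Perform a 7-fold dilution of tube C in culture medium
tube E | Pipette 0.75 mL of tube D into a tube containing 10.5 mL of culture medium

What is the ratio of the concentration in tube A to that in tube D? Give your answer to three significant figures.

Step 1: 110 μL + 14.3 mL = 14410 μL total → factor 14410/110 = 131
Step 2: 100 μL + 900 μL = 1000 μL total → factor 1000/100 = 10
Step 3: 70 μL brought to 48.3 mL → factor 48300/70 = 690
Step 4: 7-fold → factor 7
Dilution factor to tube A = 131; to tube D = 6.3273 × 10^6
[tube A]/[tube D] = (factor to tube D)/(factor to tube A) = 6.3273 × 10^6/131 = 4.83 × 10^4

4.83 × 10^4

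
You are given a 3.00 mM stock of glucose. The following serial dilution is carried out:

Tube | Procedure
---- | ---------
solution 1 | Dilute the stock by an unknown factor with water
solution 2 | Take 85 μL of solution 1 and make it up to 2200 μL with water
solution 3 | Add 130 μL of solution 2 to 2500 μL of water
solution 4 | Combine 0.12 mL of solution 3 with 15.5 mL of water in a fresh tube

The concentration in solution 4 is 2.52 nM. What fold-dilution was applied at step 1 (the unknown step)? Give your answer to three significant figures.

17.5-fold

Step 1: unknown factor x
Step 2: 85 μL brought to 2200 μL → factor 2200/85 = 25.882
Step 3: 130 μL + 2500 μL = 2630 μL total → factor 2630/130 = 20.231
Step 4: 0.12 mL + 15.5 mL = 15.62 mL total → factor 15.62/0.12 = 130.17
Product of known-step factors = 68158
Overall factor = 3.00 mM / (2.52 nM) = 1.1905 × 10^6
x = 1.1905 × 10^6 / 68158 = 17.5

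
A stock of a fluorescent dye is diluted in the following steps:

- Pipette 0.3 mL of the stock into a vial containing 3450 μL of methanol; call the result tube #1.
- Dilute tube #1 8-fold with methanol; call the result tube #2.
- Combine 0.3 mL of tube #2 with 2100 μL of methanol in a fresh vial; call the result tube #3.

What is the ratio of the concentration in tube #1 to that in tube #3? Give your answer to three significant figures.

64.0

Step 1: 0.3 mL + 3450 μL = 3.75 mL total → factor 3.75/0.3 = 12.5
Step 2: 8-fold → factor 8
Step 3: 0.3 mL + 2100 μL = 2.4 mL total → factor 2.4/0.3 = 8
Dilution factor to tube #1 = 12.5; to tube #3 = 800
[tube #1]/[tube #3] = (factor to tube #3)/(factor to tube #1) = 800/12.5 = 64.0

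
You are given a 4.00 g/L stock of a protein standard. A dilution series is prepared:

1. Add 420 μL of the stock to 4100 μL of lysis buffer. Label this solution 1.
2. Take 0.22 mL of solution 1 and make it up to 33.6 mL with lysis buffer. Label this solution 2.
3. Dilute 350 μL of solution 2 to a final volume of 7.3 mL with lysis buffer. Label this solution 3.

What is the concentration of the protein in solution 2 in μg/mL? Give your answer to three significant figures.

2.43 μg/mL

Step 1: 420 μL + 4100 μL = 4520 μL total → factor 4520/420 = 10.762
Step 2: 0.22 mL brought to 33.6 mL → factor 33.6/0.22 = 152.73
Dilution factor through solution 2 = 10.762 × 152.73 = 1643.6
[solution 2] = 4.00 g/L / 1643.6 = 0.002434 g/L = 2.43 μg/mL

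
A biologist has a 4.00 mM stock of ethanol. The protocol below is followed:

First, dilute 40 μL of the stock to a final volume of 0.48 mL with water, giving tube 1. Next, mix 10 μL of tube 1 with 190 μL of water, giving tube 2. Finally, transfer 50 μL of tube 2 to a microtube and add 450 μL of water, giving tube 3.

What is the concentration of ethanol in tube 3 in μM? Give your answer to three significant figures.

Step 1: 40 μL brought to 0.48 mL → factor 480/40 = 12
Step 2: 10 μL + 190 μL = 200 μL total → factor 200/10 = 20
Step 3: 50 μL + 450 μL = 500 μL total → factor 500/50 = 10
Overall dilution factor = 12 × 20 × 10 = 2400
Final = 4.00 mM / 2400 = 0.001667 mM = 1.67 μM

1.67 μM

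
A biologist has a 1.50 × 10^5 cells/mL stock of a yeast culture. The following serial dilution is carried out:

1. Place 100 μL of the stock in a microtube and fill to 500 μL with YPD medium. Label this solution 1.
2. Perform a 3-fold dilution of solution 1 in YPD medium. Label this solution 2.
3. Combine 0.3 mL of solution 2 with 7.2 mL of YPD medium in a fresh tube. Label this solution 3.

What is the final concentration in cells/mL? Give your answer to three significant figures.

400 cells/mL

Step 1: 100 μL brought to 500 μL → factor 500/100 = 5
Step 2: 3-fold → factor 3
Step 3: 0.3 mL + 7.2 mL = 7.5 mL total → factor 7.5/0.3 = 25
Overall dilution factor = 5 × 3 × 25 = 375
Final = 1.50 × 10^5 cells/mL / 375 = 400 cells/mL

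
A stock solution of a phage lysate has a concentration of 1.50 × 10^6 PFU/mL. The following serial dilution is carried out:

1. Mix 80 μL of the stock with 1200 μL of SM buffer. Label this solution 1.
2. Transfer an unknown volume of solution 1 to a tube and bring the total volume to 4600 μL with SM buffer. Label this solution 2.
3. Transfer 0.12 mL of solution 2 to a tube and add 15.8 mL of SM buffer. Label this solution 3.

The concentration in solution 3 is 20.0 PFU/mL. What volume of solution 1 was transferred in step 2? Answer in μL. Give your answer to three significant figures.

130 μL

Step 1: 80 μL + 1200 μL = 1280 μL total → factor 1280/80 = 16
Step 2: v brought to 4600 μL → factor = 4600 μL/v
Step 3: 0.12 mL + 15.8 mL = 15.92 mL total → factor 15.92/0.12 = 132.67
Product of known-step factors = 2122.7
Overall factor = 1.50 × 10^6 PFU/mL / (20.0 PFU/mL) = 75000
Step-2 factor = 75000 / 2122.7 = 35.333
v = 4600 μL / 35.333 = 130 μL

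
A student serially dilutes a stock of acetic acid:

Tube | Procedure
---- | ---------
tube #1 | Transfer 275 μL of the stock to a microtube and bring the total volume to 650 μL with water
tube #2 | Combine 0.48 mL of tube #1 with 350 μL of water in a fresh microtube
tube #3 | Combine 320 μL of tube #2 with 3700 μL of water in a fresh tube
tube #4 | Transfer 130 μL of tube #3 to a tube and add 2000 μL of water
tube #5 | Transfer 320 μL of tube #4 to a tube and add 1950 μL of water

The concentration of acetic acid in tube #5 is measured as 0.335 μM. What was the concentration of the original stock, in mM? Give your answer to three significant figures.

Step 1: 275 μL brought to 650 μL → factor 650/275 = 2.3636
Step 2: 0.48 mL + 350 μL = 0.83 mL total → factor 0.83/0.48 = 1.7292
Step 3: 320 μL + 3700 μL = 4020 μL total → factor 4020/320 = 12.562
Step 4: 130 μL + 2000 μL = 2130 μL total → factor 2130/130 = 16.385
Step 5: 320 μL + 1950 μL = 2270 μL total → factor 2270/320 = 7.0938
Overall dilution factor = 2.3636 × 1.7292 × 12.562 × 16.385 × 7.0938 = 5967.7
Stock = 0.335 μM × 5967.7 = 1999 μM = 2.00 mM

2.00 mM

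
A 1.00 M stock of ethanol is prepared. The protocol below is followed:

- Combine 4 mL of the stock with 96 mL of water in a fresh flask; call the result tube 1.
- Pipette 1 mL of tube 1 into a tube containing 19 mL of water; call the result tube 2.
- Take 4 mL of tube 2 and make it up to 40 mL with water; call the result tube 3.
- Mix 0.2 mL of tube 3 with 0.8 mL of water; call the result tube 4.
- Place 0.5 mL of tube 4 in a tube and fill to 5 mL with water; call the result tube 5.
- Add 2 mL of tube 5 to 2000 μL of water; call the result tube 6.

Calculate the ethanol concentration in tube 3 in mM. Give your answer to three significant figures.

Step 1: 4 mL + 96 mL = 100 mL total → factor 100/4 = 25
Step 2: 1 mL + 19 mL = 20 mL total → factor 20/1 = 20
Step 3: 4 mL brought to 40 mL → factor 40/4 = 10
Dilution factor through tube 3 = 25 × 20 × 10 = 5000
[tube 3] = 1.00 M / 5000 = 0.0002000 M = 0.200 mM

0.200 mM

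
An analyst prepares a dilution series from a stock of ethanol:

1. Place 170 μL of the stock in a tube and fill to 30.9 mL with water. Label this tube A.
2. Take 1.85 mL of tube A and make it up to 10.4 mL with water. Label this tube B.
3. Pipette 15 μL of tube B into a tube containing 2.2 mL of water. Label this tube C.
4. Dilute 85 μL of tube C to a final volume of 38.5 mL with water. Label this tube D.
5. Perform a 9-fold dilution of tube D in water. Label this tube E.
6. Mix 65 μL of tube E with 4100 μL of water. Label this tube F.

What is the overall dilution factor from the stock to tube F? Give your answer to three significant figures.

Step 1: 170 μL brought to 30.9 mL → factor 30900/170 = 181.76
Step 2: 1.85 mL brought to 10.4 mL → factor 10.4/1.85 = 5.6216
Step 3: 15 μL + 2.2 mL = 2215 μL total → factor 2215/15 = 147.67
Step 4: 85 μL brought to 38.5 mL → factor 38500/85 = 452.94
Step 5: 9-fold → factor 9
Step 6: 65 μL + 4100 μL = 4165 μL total → factor 4165/65 = 64.077
Overall dilution factor = 181.76 × 5.6216 × 147.67 × 452.94 × 9 × 64.077 = 3.9413 × 10^10

3.94 × 10^10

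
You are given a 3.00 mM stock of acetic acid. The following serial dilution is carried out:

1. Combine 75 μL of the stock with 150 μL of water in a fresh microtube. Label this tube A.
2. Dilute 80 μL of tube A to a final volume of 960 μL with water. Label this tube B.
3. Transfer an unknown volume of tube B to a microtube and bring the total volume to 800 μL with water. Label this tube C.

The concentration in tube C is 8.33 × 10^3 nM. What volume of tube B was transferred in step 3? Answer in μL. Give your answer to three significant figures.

80.0 μL

Step 1: 75 μL + 150 μL = 225 μL total → factor 225/75 = 3
Step 2: 80 μL brought to 960 μL → factor 960/80 = 12
Step 3: v brought to 800 μL → factor = 800 μL/v
Product of known-step factors = 36
Overall factor = 3.00 mM / (8.33 × 10^3 nM) = 360.14
Step-3 factor = 360.14 / 36 = 10.004
v = 800 μL / 10.004 = 80.0 μL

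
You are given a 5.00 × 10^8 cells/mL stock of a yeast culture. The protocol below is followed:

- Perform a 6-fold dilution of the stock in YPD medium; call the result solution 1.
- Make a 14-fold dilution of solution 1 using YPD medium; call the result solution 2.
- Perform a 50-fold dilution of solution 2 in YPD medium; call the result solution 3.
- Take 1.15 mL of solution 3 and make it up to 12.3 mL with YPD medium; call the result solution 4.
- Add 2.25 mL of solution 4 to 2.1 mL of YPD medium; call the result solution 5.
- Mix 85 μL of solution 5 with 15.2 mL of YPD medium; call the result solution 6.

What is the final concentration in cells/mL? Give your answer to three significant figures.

Step 1: 6-fold → factor 6
Step 2: 14-fold → factor 14
Step 3: 50-fold → factor 50
Step 4: 1.15 mL brought to 12.3 mL → factor 12.3/1.15 = 10.696
Step 5: 2.25 mL + 2.1 mL = 4.35 mL total → factor 4.35/2.25 = 1.9333
Step 6: 85 μL + 15.2 mL = 15285 μL total → factor 15285/85 = 179.82
Overall dilution factor = 6 × 14 × 50 × 10.696 × 1.9333 × 179.82 = 1.5617 × 10^7
Final = 5.00 × 10^8 cells/mL / 1.5617 × 10^7 = 32.0 cells/mL

32.0 cells/mL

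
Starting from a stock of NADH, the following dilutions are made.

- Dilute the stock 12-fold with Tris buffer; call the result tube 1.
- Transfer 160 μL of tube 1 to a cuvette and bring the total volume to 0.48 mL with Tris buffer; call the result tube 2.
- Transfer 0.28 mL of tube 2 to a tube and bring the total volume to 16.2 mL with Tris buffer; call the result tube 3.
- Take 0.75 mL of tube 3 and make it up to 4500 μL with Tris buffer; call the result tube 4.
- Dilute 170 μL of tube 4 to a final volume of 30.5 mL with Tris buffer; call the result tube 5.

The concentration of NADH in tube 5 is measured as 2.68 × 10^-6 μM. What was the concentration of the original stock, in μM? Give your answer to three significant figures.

6.01 μM

Step 1: 12-fold → factor 12
Step 2: 160 μL brought to 0.48 mL → factor 480/160 = 3
Step 3: 0.28 mL brought to 16.2 mL → factor 16.2/0.28 = 57.857
Step 4: 0.75 mL brought to 4500 μL → factor 4.5/0.75 = 6
Step 5: 170 μL brought to 30.5 mL → factor 30500/170 = 179.41
Overall dilution factor = 12 × 3 × 57.857 × 6 × 179.41 = 2.2421 × 10^6
Stock = 2.68 × 10^-6 μM × 2.2421 × 10^6 = 6.01 μM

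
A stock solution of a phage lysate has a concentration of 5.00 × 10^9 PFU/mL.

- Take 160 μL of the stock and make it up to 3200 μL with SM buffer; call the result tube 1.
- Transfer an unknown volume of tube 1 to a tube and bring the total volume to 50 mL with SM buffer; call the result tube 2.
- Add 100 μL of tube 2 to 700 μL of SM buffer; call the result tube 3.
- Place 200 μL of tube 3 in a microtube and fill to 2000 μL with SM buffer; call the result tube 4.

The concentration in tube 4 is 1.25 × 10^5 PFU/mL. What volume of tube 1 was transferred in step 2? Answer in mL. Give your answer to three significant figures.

2.00 mL

Step 1: 160 μL brought to 3200 μL → factor 3200/160 = 20
Step 2: v brought to 50 mL → factor = 50 mL/v
Step 3: 100 μL + 700 μL = 800 μL total → factor 800/100 = 8
Step 4: 200 μL brought to 2000 μL → factor 2000/200 = 10
Product of known-step factors = 1600
Overall factor = 5.00 × 10^9 PFU/mL / (1.25 × 10^5 PFU/mL) = 40000
Step-2 factor = 40000 / 1600 = 25
v = 50 mL / 25 = 2.00 mL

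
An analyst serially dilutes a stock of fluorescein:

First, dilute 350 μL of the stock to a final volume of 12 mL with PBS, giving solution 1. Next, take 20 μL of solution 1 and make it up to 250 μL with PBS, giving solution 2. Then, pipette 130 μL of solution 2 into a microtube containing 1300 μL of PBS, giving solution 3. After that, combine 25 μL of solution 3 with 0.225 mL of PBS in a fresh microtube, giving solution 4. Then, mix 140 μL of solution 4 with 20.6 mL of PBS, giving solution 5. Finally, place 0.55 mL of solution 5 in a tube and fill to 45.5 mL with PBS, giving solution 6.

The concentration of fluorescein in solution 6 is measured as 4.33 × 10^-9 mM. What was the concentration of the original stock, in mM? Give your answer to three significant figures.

Step 1: 350 μL brought to 12 mL → factor 12000/350 = 34.286
Step 2: 20 μL brought to 250 μL → factor 250/20 = 12.5
Step 3: 130 μL + 1300 μL = 1430 μL total → factor 1430/130 = 11
Step 4: 25 μL + 0.225 mL = 250 μL total → factor 250/25 = 10
Step 5: 140 μL + 20.6 mL = 20740 μL total → factor 20740/140 = 148.14
Step 6: 0.55 mL brought to 45.5 mL → factor 45.5/0.55 = 82.727
Overall dilution factor = 34.286 × 12.5 × 11 × 10 × 148.14 × 82.727 = 5.7776 × 10^8
Stock = 4.33 × 10^-9 mM × 5.7776 × 10^8 = 2.50 mM

2.50 mM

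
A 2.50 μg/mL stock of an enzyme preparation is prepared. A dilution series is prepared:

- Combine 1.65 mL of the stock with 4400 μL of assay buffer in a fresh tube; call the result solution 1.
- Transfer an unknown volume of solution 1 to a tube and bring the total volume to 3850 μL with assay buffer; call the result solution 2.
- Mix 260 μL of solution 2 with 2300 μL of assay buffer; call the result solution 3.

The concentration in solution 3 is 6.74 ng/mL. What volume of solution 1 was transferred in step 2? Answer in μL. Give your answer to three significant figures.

Step 1: 1.65 mL + 4400 μL = 6.05 mL total → factor 6.05/1.65 = 3.6667
Step 2: v brought to 3850 μL → factor = 3850 μL/v
Step 3: 260 μL + 2300 μL = 2560 μL total → factor 2560/260 = 9.8462
Product of known-step factors = 36.103
Overall factor = 2.50 μg/mL / (6.74 ng/mL) = 370.92
Step-2 factor = 370.92 / 36.103 = 10.274
v = 3850 μL / 10.274 = 375 μL

375 μL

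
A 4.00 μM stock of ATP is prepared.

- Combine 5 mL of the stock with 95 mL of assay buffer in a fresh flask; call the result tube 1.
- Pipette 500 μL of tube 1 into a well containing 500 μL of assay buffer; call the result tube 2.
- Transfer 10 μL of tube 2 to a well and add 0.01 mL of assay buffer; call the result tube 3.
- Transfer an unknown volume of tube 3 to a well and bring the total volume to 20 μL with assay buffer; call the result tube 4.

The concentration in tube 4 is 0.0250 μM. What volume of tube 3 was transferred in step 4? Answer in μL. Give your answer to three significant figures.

10.0 μL

Step 1: 5 mL + 95 mL = 100 mL total → factor 100/5 = 20
Step 2: 500 μL + 500 μL = 1000 μL total → factor 1000/500 = 2
Step 3: 10 μL + 0.01 mL = 20 μL total → factor 20/10 = 2
Step 4: v brought to 20 μL → factor = 20 μL/v
Product of known-step factors = 80
Overall factor = 4.00 μM / (0.0250 μM) = 160
Step-4 factor = 160 / 80 = 2
v = 20 μL / 2 = 10.0 μL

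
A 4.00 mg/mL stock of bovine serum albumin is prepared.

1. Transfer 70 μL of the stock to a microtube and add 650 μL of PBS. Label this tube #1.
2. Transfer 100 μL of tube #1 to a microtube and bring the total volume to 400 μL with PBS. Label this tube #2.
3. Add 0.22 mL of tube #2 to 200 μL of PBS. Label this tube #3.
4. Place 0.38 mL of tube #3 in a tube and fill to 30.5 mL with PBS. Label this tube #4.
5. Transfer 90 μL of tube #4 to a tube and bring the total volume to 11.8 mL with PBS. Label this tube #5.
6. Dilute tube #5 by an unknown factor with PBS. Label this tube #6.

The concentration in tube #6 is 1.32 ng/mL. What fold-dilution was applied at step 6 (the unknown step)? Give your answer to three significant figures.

Step 1: 70 μL + 650 μL = 720 μL total → factor 720/70 = 10.286
Step 2: 100 μL brought to 400 μL → factor 400/100 = 4
Step 3: 0.22 mL + 200 μL = 0.42 mL total → factor 0.42/0.22 = 1.9091
Step 4: 0.38 mL brought to 30.5 mL → factor 30.5/0.38 = 80.263
Step 5: 90 μL brought to 11.8 mL → factor 11800/90 = 131.11
Step 6: unknown factor x
Product of known-step factors = 8.2656 × 10^5
Overall factor = 4.00 mg/mL / (1.32 ng/mL) = 3.0303 × 10^6
x = 3.0303 × 10^6 / 8.2656 × 10^5 = 3.67

3.67-fold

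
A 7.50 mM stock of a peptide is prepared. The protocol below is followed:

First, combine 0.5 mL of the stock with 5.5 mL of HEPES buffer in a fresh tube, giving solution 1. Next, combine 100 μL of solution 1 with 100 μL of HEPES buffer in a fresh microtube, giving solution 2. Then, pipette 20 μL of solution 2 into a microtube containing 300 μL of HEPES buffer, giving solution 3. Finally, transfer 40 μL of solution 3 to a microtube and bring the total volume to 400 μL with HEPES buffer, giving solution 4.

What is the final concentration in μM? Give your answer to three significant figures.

1.95 μM

Step 1: 0.5 mL + 5.5 mL = 6 mL total → factor 6/0.5 = 12
Step 2: 100 μL + 100 μL = 200 μL total → factor 200/100 = 2
Step 3: 20 μL + 300 μL = 320 μL total → factor 320/20 = 16
Step 4: 40 μL brought to 400 μL → factor 400/40 = 10
Overall dilution factor = 12 × 2 × 16 × 10 = 3840
Final = 7.50 mM / 3840 = 0.001953 mM = 1.95 μM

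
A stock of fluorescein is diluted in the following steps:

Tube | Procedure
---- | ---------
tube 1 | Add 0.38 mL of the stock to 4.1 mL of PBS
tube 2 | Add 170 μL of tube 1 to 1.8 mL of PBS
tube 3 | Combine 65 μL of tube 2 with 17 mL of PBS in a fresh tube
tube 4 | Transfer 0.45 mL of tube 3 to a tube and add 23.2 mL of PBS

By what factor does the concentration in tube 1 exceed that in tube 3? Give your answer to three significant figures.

Step 1: 0.38 mL + 4.1 mL = 4.48 mL total → factor 4.48/0.38 = 11.789
Step 2: 170 μL + 1.8 mL = 1970 μL total → factor 1970/170 = 11.588
Step 3: 65 μL + 17 mL = 17065 μL total → factor 17065/65 = 262.54
Dilution factor to tube 1 = 11.789; to tube 3 = 35868
[tube 1]/[tube 3] = (factor to tube 3)/(factor to tube 1) = 35868/11.789 = 3.04 × 10^3

3.04 × 10^3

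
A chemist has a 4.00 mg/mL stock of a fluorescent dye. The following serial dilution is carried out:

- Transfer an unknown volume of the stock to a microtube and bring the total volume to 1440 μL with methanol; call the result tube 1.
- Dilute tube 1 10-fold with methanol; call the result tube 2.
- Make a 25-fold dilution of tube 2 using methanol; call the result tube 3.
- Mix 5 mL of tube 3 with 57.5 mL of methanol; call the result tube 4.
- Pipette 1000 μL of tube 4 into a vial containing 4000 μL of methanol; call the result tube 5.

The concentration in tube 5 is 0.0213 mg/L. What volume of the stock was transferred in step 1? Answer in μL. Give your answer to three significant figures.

Step 1: v brought to 1440 μL → factor = 1440 μL/v
Step 2: 10-fold → factor 10
Step 3: 25-fold → factor 25
Step 4: 5 mL + 57.5 mL = 62.5 mL total → factor 62.5/5 = 12.5
Step 5: 1000 μL + 4000 μL = 5000 μL total → factor 5000/1000 = 5
Product of known-step factors = 15625
Overall factor = 4.00 mg/mL / (0.0213 mg/L) = 1.8779 × 10^5
Step-1 factor = 1.8779 × 10^5 / 15625 = 12.019
v = 1440 μL / 12.019 = 120 μL

120 μL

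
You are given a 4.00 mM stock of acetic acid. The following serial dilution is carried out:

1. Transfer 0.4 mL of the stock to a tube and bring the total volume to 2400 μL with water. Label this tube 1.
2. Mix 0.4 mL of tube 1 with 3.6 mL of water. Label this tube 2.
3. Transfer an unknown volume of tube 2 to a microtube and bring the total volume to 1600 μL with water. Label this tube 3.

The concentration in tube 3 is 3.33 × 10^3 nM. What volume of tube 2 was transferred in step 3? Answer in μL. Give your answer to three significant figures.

79.9 μL

Step 1: 0.4 mL brought to 2400 μL → factor 2.4/0.4 = 6
Step 2: 0.4 mL + 3.6 mL = 4 mL total → factor 4/0.4 = 10
Step 3: v brought to 1600 μL → factor = 1600 μL/v
Product of known-step factors = 60
Overall factor = 4.00 mM / (3.33 × 10^3 nM) = 1201.2
Step-3 factor = 1201.2 / 60 = 20.02
v = 1600 μL / 20.02 = 79.9 μL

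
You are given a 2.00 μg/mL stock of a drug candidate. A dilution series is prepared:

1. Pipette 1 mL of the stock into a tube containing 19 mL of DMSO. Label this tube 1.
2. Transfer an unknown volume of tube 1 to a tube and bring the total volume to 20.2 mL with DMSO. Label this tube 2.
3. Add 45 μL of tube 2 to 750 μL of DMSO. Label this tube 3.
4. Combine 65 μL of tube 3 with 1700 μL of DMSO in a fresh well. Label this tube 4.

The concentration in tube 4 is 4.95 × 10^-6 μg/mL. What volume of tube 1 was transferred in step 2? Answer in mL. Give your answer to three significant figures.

Step 1: 1 mL + 19 mL = 20 mL total → factor 20/1 = 20
Step 2: v brought to 20.2 mL → factor = 20.2 mL/v
Step 3: 45 μL + 750 μL = 795 μL total → factor 795/45 = 17.667
Step 4: 65 μL + 1700 μL = 1765 μL total → factor 1765/65 = 27.154
Product of known-step factors = 9594.4
Overall factor = 2.00 μg/mL / (4.95 × 10^-6 μg/mL) = 4.0404 × 10^5
Step-2 factor = 4.0404 × 10^5 / 9594.4 = 42.112
v = 20.2 mL / 42.112 = 0.480 mL

0.480 mL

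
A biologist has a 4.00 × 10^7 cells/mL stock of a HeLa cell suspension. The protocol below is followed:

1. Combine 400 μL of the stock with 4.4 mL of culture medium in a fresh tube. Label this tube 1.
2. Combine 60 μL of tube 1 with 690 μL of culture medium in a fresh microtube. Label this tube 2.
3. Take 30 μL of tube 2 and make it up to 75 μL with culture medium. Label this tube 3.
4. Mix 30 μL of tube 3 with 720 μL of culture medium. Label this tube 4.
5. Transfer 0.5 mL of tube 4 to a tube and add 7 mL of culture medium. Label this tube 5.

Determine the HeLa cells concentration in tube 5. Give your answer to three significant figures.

Step 1: 400 μL + 4.4 mL = 4800 μL total → factor 4800/400 = 12
Step 2: 60 μL + 690 μL = 750 μL total → factor 750/60 = 12.5
Step 3: 30 μL brought to 75 μL → factor 75/30 = 2.5
Step 4: 30 μL + 720 μL = 750 μL total → factor 750/30 = 25
Step 5: 0.5 mL + 7 mL = 7.5 mL total → factor 7.5/0.5 = 15
Overall dilution factor = 12 × 12.5 × 2.5 × 25 × 15 = 1.4062 × 10^5
Final = 4.00 × 10^7 cells/mL / 1.4062 × 10^5 = 284 cells/mL

284 cells/mL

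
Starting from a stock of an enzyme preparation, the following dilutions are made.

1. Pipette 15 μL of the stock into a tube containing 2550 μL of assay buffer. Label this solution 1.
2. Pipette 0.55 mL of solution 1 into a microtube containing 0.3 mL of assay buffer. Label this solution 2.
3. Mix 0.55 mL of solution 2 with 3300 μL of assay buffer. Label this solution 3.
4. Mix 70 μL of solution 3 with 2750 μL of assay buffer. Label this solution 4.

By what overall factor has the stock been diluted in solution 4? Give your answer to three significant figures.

Step 1: 15 μL + 2550 μL = 2565 μL total → factor 2565/15 = 171
Step 2: 0.55 mL + 0.3 mL = 0.85 mL total → factor 0.85/0.55 = 1.5455
Step 3: 0.55 mL + 3300 μL = 3.85 mL total → factor 3.85/0.55 = 7
Step 4: 70 μL + 2750 μL = 2820 μL total → factor 2820/70 = 40.286
Overall dilution factor = 171 × 1.5455 × 7 × 40.286 = 74525

7.45 × 10^4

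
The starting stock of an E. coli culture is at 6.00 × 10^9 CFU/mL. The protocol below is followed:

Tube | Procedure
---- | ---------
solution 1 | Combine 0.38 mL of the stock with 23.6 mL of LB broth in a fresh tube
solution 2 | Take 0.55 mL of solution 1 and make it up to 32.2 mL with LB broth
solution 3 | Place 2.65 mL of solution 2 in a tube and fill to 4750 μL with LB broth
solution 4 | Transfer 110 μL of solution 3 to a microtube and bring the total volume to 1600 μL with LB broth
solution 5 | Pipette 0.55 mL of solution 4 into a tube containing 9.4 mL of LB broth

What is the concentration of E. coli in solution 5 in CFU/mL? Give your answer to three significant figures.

Step 1: 0.38 mL + 23.6 mL = 23.98 mL total → factor 23.98/0.38 = 63.105
Step 2: 0.55 mL brought to 32.2 mL → factor 32.2/0.55 = 58.545
Step 3: 2.65 mL brought to 4750 μL → factor 4.75/2.65 = 1.7925
Step 4: 110 μL brought to 1600 μL → factor 1600/110 = 14.545
Step 5: 0.55 mL + 9.4 mL = 9.95 mL total → factor 9.95/0.55 = 18.091
Overall dilution factor = 63.105 × 58.545 × 1.7925 × 14.545 × 18.091 = 1.7426 × 10^6
Final = 6.00 × 10^9 CFU/mL / 1.7426 × 10^6 = 3.44 × 10^3 CFU/mL

3.44 × 10^3 CFU/mL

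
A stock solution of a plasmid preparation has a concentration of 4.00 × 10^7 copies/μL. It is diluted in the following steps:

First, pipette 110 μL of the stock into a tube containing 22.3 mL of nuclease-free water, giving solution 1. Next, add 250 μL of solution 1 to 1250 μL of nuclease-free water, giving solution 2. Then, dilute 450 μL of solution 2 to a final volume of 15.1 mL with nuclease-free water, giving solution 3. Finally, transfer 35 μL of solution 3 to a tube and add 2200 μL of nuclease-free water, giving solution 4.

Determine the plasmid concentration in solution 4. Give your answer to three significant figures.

Step 1: 110 μL + 22.3 mL = 22410 μL total → factor 22410/110 = 203.73
Step 2: 250 μL + 1250 μL = 1500 μL total → factor 1500/250 = 6
Step 3: 450 μL brought to 15.1 mL → factor 15100/450 = 33.556
Step 4: 35 μL + 2200 μL = 2235 μL total → factor 2235/35 = 63.857
Overall dilution factor = 203.73 × 6 × 33.556 × 63.857 = 2.6192 × 10^6
Final = 4.00 × 10^7 copies/μL / 2.6192 × 10^6 = 15.3 copies/μL

15.3 copies/μL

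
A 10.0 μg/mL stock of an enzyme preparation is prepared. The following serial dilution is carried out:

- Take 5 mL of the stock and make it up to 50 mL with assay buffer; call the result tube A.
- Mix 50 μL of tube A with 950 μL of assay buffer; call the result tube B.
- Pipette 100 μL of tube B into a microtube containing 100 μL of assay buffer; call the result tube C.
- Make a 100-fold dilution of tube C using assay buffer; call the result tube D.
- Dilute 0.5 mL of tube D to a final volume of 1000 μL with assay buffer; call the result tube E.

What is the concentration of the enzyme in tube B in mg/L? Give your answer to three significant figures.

0.0500 mg/L

Step 1: 5 mL brought to 50 mL → factor 50/5 = 10
Step 2: 50 μL + 950 μL = 1000 μL total → factor 1000/50 = 20
Dilution factor through tube B = 10 × 20 = 200
[tube B] = 10.0 μg/mL / 200 = 0.05000 μg/mL = 0.0500 mg/L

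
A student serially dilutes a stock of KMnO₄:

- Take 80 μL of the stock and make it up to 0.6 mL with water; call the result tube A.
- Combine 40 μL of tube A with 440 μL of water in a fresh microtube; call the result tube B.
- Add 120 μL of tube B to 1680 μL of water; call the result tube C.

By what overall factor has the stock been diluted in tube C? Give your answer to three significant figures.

Step 1: 80 μL brought to 0.6 mL → factor 600/80 = 7.5
Step 2: 40 μL + 440 μL = 480 μL total → factor 480/40 = 12
Step 3: 120 μL + 1680 μL = 1800 μL total → factor 1800/120 = 15
Overall dilution factor = 7.5 × 12 × 15 = 1350

1.35 × 10^3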